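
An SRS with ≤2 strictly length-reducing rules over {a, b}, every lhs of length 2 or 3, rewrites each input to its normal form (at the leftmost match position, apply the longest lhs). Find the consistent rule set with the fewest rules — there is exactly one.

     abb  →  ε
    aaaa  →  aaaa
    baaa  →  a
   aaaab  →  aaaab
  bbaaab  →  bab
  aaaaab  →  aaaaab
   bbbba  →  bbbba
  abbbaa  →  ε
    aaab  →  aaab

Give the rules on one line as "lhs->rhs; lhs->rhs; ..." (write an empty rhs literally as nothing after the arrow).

  | abb => ε
  | aaaa
  | baaa => a
  | aaaab

abb->; baa->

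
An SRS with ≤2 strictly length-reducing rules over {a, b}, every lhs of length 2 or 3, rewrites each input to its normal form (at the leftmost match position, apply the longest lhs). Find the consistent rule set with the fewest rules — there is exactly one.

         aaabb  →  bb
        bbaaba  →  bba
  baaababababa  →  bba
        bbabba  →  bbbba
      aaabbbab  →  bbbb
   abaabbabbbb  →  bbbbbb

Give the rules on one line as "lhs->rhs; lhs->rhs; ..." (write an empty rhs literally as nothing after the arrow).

  | aaabb => aabb => abb => bb
  | bbaaba => bba
  | baaababababa => baabababa => bababa => bba
  | bbabba => bbbba

ab->b; aba->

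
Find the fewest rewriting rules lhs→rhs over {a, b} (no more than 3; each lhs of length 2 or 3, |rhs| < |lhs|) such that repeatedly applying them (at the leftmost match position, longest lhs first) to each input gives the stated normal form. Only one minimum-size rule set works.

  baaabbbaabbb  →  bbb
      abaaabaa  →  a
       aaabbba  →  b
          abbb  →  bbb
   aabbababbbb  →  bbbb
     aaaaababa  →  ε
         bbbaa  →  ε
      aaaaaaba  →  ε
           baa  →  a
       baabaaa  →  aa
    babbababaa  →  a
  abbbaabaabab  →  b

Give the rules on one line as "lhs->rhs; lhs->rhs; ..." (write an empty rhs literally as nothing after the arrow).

  | baaabbbaabbb => aabbbaabbb => abbbaabbb => bbbaabbb => babbb => bbb
  | abaaabaa => baaabaa => aabaa => abaa => baa => a
  | aaabbba => aabbba => abbba => bbba => b
  | abbb => bbb

ab->b; ba->; bba->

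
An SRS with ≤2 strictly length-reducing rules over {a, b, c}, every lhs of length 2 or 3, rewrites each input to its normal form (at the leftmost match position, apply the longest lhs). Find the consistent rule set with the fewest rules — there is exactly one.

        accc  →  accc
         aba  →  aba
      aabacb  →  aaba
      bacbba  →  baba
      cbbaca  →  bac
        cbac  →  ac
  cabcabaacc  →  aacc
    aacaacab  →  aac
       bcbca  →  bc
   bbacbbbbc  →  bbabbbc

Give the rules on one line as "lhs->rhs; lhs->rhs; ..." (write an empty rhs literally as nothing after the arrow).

  | accc
  | aba
  | aabacb => aaba
  | bacbba => baba

ca->c; cb->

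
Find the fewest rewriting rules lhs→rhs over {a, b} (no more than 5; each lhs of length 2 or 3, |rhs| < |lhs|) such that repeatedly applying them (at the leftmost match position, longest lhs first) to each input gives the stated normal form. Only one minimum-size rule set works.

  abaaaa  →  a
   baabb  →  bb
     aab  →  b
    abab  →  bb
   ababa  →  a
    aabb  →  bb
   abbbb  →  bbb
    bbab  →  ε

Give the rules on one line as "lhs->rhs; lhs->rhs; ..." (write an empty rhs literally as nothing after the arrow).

  | abaaaa => baaa => aaa => a
  | baabb => aabb => bb
  | aab => b
  | abab => bb

aa->; ab->; aba->b; ba->a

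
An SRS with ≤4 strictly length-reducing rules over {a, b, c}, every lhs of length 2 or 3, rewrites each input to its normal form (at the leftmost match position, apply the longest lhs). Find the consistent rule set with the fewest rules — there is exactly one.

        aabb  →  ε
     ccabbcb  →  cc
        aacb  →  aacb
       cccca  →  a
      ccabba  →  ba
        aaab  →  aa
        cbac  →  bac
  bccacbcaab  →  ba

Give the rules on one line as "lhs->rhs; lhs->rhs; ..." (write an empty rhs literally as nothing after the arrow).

ab->; bcb->cc; ca->a; cba->ba

  | aabb => ab => ε
  | ccabbcb => cabbcb => abbcb => bcb => cc
  | aacb
  | cccca => ccca => cca => ca => a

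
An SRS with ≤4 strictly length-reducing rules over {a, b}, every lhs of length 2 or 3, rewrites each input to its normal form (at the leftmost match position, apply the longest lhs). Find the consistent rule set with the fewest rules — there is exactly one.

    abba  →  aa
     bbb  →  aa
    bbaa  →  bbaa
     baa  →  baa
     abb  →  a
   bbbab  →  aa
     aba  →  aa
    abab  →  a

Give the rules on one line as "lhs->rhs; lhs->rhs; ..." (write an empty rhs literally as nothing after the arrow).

  | abba => aba => aa
  | bbb => aa
  | bbaa
  | baa

aab->a; ab->a; bbb->aa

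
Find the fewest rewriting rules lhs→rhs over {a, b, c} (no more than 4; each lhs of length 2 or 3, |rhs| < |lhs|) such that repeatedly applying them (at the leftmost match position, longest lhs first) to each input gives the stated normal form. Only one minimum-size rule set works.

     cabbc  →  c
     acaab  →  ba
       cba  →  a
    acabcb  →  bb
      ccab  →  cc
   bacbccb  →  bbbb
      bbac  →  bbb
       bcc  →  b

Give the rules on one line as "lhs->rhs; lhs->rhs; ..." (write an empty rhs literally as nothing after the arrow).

ab->; ac->b; bc->b; cb->

  | cabbc => cbc => c
  | acaab => baab => ba
  | cba => a
  | acabcb => babcb => bcb => bb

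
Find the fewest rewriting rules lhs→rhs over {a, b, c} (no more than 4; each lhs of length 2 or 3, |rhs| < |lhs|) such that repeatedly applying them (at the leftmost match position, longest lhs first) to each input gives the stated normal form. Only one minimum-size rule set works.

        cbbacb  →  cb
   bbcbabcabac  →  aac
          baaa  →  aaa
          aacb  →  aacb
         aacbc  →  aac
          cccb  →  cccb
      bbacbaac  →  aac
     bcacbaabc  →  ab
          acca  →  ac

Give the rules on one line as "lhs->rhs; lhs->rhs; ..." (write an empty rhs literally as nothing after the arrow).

  | cbbacb => cbacb => cacb => cb
  | bbcbabcabac => bbabcabac => babcabac => abcabac => babac => abac => aac
  | baaa => aaa
  | aacb

abc->b; ba->a; bc->; ca->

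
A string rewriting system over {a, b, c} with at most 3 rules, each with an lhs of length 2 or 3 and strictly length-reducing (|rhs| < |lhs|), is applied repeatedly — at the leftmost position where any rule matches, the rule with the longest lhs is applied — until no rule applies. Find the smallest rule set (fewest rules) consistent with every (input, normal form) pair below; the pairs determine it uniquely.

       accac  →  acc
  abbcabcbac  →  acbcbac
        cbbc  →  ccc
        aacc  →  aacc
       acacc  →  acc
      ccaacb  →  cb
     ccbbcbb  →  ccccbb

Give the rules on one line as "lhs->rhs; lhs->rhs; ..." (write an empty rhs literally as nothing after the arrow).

bbc->cc; ca->

  | accac => acc
  | abbcabcbac => accabcbac => acbcbac
  | cbbc => ccc
  | aacc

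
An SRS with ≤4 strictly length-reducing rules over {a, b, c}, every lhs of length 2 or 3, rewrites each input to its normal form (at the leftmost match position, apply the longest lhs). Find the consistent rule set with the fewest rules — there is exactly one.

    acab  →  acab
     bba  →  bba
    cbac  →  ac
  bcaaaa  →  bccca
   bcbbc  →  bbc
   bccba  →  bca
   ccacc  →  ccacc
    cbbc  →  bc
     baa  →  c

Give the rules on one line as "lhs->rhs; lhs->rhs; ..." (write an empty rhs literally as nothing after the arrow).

  | acab
  | bba
  | cbac => ac
  | bcaaaa => bccca

aaa->cc; baa->c; cb->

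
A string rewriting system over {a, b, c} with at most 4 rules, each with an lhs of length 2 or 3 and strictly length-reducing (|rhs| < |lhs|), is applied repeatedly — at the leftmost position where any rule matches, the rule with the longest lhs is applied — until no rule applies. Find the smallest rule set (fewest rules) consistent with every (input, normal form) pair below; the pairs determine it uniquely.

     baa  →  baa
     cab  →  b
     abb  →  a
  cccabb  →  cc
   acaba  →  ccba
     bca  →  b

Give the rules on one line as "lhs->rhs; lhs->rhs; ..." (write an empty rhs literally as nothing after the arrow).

aca->cc; bb->; ca->

  | baa
  | cab => b
  | abb => a
  | cccabb => ccbb => cc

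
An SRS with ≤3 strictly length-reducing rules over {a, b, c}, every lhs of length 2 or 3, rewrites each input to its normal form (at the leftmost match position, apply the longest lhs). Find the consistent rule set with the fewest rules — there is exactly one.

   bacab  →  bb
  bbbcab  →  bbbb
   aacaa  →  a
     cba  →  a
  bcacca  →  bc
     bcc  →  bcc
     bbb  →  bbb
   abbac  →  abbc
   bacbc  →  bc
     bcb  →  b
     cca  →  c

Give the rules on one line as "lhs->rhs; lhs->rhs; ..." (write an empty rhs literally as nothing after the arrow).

ac->c; ca->; cb->

  | bacab => bcab => bb
  | bbbcab => bbbb
  | aacaa => acaa => caa => a
  | cba => a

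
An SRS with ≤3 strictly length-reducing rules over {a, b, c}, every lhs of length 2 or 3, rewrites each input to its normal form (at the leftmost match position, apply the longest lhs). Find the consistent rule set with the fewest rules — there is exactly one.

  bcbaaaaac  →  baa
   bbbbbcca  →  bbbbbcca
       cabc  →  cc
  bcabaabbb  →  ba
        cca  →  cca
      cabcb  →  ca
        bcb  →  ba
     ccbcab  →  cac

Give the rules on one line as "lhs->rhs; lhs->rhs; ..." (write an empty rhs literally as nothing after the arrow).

  | bcbaaaaac => baaaaaac => baaaabb => baaab => baa
  | bbbbbcca
  | cabc => cc
  | bcabaabbb => bcaabbb => bcabb => bcb => ba

aac->bb; ab->; cb->a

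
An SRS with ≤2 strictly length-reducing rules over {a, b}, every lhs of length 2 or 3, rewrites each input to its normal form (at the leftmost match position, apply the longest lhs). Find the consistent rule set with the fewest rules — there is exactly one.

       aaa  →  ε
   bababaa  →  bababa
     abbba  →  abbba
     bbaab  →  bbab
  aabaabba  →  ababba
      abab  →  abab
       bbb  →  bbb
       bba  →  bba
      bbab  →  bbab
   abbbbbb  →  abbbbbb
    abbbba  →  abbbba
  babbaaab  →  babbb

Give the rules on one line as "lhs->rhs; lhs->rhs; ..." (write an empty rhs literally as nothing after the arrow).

aa->a; aaa->

  | aaa => ε
  | bababaa => bababa
  | abbba
  | bbaab => bbab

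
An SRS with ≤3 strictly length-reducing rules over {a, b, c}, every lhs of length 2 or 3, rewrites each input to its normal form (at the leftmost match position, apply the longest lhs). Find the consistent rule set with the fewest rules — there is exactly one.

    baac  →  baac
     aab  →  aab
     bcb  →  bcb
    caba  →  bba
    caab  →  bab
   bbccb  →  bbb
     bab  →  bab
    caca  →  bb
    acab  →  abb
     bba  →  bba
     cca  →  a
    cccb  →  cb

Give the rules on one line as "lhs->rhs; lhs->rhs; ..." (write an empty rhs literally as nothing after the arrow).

ca->b; cc->

  | baac
  | aab
  | bcb
  | caba => bba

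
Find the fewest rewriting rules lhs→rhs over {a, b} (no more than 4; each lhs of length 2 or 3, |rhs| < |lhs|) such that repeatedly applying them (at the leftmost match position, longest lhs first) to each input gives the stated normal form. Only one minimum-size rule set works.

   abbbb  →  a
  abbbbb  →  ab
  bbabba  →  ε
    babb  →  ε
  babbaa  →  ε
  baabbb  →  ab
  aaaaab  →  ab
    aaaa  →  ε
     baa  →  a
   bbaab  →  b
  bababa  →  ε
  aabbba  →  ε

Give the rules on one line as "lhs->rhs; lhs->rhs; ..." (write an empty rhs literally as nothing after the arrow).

aa->; ba->; bb->

  | abbbb => abb => a
  | abbbbb => abbb => ab
  | bbabba => abba => aa => ε
  | babb => bb => ε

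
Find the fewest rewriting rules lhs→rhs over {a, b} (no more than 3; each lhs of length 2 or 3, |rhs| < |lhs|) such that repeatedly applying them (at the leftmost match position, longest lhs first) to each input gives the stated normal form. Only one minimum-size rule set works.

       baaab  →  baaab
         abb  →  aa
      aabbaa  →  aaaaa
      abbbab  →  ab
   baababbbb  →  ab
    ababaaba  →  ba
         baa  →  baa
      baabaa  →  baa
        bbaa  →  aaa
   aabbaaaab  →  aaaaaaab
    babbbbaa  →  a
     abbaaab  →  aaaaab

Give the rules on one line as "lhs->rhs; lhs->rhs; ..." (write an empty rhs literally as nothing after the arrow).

  | baaab
  | abb => aa
  | aabbaa => aaaaa
  | abbbab => aabab => ab

aba->; bab->; bb->a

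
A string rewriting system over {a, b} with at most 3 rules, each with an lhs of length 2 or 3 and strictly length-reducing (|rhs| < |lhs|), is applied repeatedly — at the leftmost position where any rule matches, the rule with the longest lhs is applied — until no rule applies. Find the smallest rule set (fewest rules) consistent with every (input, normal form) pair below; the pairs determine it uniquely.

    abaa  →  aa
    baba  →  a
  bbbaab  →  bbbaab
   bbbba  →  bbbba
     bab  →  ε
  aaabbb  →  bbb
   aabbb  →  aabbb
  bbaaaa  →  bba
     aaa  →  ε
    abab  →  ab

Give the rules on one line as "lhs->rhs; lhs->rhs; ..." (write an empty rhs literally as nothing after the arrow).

  | abaa => aa
  | baba => a
  | bbbaab
  | bbbba

aaa->; aba->a; bab->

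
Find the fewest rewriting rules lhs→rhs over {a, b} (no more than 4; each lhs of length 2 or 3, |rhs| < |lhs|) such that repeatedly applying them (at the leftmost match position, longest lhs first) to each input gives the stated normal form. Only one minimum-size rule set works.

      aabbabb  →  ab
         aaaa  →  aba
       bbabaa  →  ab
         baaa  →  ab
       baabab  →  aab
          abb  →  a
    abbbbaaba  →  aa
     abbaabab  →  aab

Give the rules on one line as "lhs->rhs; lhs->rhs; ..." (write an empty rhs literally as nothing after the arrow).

aaa->ab; baa->aa; bab->b; bb->

  | aabbabb => aaabb => abbb => ab
  | aaaa => aba
  | bbabaa => abaa => aaa => ab
  | baaa => aaa => ab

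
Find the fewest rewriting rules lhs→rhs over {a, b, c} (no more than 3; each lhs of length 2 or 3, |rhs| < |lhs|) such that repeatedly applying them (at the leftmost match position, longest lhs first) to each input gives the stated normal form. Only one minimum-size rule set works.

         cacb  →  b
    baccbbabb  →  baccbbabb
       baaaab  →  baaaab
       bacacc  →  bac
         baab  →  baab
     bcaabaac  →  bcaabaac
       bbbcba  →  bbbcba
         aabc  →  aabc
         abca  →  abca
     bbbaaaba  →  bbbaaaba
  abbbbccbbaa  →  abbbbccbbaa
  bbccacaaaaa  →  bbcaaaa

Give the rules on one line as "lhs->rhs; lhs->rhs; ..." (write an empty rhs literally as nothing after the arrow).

cac->; cca->c

  | cacb => b
  | baccbbabb
  | baaaab
  | bacacc => bac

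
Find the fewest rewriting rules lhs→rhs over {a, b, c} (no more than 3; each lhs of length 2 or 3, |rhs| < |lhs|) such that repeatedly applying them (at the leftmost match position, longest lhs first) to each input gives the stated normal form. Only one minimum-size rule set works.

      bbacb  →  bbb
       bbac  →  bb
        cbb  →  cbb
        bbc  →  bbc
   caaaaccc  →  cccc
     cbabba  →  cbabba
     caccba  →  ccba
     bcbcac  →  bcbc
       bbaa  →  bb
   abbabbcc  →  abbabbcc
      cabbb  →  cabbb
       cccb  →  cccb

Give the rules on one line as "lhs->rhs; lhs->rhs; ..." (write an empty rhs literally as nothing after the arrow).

  | bbacb => bbb
  | bbac => bb
  | cbb
  | bbc

aa->; ac->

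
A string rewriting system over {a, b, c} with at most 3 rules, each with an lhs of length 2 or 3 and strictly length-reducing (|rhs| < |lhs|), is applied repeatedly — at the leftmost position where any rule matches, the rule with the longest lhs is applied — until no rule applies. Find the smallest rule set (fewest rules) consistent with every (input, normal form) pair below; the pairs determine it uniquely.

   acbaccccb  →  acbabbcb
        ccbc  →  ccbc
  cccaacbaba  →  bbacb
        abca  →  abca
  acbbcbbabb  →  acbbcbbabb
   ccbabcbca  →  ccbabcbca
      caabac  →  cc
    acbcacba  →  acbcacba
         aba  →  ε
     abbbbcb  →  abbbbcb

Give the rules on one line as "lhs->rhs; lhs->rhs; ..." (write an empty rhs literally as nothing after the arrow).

  | acbaccccb => acbabbcb
  | ccbc
  | cccaacbaba => bbaacbaba => bbacbaba => bbacb
  | abca

aa->a; aba->; ccc->bb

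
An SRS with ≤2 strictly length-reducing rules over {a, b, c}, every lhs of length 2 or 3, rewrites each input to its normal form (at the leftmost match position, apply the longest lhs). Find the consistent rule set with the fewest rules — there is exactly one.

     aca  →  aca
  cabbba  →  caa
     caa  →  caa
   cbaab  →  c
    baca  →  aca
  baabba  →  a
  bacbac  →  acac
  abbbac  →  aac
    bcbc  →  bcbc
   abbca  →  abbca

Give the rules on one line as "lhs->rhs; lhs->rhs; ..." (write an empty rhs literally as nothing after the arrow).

aab->; ba->a

  | aca
  | cabbba => cabba => caba => caa
  | caa
  | cbaab => caab => c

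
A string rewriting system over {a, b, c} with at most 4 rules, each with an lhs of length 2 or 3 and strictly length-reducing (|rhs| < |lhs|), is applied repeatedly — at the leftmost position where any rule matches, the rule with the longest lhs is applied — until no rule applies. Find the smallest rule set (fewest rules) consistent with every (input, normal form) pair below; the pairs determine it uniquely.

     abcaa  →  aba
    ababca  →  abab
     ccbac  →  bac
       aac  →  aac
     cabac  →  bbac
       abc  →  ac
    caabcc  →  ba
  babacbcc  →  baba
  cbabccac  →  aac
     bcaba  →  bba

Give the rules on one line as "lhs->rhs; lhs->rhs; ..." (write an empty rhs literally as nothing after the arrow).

  | abcaa => acaa => aba
  | ababca => abaca => abab
  | ccbac => bac
  | aac

bc->c; ca->b; cb->; cc->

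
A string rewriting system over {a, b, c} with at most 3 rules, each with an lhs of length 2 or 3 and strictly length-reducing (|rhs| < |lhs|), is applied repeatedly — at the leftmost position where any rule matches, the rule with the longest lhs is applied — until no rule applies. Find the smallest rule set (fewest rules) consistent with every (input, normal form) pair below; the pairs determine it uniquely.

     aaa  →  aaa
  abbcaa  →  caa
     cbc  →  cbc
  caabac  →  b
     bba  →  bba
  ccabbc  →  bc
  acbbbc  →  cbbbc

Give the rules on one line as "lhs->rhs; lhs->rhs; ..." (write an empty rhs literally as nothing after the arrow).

  | aaa
  | abbcaa => abcaa => acaa => caa
  | cbc
  | caabac => caaac => caac => cac => cc => b

ab->a; ac->c; cc->b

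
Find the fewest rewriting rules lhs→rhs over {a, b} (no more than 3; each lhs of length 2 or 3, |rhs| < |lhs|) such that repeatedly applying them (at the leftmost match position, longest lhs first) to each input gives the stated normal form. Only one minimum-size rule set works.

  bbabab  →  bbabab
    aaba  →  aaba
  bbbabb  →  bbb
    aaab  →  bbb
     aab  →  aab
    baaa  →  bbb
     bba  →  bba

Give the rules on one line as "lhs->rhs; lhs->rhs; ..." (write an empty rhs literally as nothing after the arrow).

aaa->bb; abb->

  | bbabab
  | aaba
  | bbbabb => bbb
  | aaab => bbb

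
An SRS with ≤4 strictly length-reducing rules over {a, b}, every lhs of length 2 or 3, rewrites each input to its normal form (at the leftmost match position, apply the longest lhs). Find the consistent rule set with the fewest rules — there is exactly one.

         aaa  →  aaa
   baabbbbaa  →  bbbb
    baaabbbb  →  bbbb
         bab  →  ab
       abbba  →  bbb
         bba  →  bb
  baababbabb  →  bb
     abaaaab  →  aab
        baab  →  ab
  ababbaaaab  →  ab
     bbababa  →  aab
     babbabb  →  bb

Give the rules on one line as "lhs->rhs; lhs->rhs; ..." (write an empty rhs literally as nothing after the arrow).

abb->bb; ba->b; bab->ab

  | aaa
  | baabbbbaa => babbbbaa => abbbbaa => bbbbaa => bbbba => bbbb
  | baaabbbb => baabbbb => babbbb => abbbb => bbbb
  | bab => ab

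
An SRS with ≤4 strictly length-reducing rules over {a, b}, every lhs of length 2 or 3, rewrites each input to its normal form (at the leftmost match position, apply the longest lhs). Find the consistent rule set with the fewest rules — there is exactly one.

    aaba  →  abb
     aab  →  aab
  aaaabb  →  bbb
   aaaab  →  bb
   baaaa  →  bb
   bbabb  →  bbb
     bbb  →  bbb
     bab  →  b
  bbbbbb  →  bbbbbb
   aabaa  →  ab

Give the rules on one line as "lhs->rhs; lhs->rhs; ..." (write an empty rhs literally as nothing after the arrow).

aaa->bb; aba->bb; ba->

  | aaba => abb
  | aab
  | aaaabb => bbabb => bbb
  | aaaab => bbab => bb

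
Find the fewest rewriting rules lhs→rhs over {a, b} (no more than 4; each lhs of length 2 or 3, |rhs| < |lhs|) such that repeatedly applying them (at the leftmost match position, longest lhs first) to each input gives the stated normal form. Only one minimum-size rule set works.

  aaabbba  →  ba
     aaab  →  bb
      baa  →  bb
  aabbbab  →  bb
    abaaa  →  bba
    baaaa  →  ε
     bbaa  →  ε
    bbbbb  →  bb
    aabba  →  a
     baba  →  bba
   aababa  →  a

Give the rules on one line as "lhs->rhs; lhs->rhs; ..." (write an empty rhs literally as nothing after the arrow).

  | aaabbba => babbba => bbbba => ba
  | aaab => bab => bb
  | baa => bb
  | aabbbab => bbbbab => bab => bb

aa->b; ab->b; bbb->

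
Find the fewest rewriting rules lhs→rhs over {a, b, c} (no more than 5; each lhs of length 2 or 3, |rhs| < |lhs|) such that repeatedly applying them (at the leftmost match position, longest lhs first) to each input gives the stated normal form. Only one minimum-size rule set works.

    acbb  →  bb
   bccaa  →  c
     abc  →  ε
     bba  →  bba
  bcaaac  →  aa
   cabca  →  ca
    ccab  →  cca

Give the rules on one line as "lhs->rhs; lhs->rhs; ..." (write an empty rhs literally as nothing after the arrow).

ab->a; ac->; bc->; caa->c

  | acbb => bb
  | bccaa => caa => c
  | abc => ac => ε
  | bba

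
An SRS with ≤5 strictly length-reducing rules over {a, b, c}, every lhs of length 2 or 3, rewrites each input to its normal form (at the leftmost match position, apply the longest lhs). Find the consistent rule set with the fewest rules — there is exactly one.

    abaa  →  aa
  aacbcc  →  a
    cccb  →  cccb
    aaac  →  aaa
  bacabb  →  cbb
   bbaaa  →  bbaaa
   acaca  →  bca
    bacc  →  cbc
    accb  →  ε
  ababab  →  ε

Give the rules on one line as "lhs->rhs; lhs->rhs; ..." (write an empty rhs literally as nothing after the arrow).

  | abaa => aa
  | aacbcc => aabcc => acc => ac => a
  | cccb
  | aaac => aaa

ab->; ac->a; aca->b; bac->cb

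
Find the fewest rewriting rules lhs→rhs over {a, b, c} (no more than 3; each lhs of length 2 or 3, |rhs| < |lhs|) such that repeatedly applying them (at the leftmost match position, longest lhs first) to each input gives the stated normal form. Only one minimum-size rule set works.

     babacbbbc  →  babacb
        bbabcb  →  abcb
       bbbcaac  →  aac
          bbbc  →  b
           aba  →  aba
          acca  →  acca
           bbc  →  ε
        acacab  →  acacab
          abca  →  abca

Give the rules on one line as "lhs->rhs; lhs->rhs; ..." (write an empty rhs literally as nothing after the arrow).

baa->aa; bba->a; bbc->

  | babacbbbc => babacb
  | bbabcb => abcb
  | bbbcaac => baac => aac
  | bbbc => b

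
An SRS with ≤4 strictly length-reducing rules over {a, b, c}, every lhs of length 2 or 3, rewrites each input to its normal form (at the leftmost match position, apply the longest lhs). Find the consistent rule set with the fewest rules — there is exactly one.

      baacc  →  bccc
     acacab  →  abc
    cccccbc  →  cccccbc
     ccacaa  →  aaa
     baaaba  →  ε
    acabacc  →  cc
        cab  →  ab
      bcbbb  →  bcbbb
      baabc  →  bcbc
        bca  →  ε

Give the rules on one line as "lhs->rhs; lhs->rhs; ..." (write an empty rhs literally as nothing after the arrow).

  | baacc => bccc
  | acacab => aacab => aaab => abc
  | cccccbc
  | ccacaa => cacaa => acaa => aaa

aab->bc; ba->; baa->bc; ca->a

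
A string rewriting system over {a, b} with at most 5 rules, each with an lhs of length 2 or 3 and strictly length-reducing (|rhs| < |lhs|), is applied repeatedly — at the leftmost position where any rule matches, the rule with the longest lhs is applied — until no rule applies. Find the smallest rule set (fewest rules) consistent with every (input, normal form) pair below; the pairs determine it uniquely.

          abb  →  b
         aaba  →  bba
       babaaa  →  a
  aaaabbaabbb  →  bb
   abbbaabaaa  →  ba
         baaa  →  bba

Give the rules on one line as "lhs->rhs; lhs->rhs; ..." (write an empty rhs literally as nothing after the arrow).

  | abb => ab => b
  | aaba => bba
  | babaaa => bbaaa => bbba => a
  | aaaabbaabbb => baabbaabbb => bbbbaabbb => baabbb => bbbbb => bb

aa->b; ab->b; abb->ab; bbb->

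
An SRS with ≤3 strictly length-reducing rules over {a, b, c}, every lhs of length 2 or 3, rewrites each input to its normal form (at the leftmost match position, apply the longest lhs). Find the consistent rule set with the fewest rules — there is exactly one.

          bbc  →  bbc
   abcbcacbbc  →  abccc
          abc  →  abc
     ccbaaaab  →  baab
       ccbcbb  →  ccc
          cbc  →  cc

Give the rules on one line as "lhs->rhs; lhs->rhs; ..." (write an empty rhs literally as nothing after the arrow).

  | bbc
  | abcbcacbbc => abccacbbc => abcbcbbc => abccbbc => abccbc => abccc
  | abc
  | ccbaaaab => ccaaaab => cbaaab => caaab => baab

ca->b; cb->c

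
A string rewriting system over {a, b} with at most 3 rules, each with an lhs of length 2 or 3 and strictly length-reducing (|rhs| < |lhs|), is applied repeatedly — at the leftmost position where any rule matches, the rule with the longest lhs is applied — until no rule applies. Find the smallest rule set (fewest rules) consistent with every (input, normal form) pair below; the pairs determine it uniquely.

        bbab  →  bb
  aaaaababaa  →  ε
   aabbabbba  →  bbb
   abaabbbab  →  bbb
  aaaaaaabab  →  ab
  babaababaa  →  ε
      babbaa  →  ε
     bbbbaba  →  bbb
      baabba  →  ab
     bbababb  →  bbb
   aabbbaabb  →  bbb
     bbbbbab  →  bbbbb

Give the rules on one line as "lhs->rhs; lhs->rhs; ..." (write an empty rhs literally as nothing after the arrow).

  | bbab => bb
  | aaaaababaa => aaababaa => ababaa => abaa => aa => ε
  | aabbabbba => bbabbba => bbbba => bbb
  | abaabbbab => aabbbab => bbbab => bbb

aa->; ba->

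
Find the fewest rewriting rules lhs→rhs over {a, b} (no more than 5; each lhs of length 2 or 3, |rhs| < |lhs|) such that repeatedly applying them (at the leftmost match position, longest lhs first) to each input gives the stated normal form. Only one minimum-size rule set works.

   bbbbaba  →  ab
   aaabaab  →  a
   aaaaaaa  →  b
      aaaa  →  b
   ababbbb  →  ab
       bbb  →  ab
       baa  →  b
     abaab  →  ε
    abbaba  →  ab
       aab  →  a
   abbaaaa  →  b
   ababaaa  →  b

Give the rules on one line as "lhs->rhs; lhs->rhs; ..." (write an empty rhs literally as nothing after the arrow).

  | bbbbaba => abbaba => aba => ab
  | aaabaab => babaab => bbaab => aaab => bab => bb => a
  | aaaaaaa => baaaaa => baaaa => baaa => baa => ba => b
  | aaaa => baa => ba => b

aa->b; abb->; ba->b; bb->a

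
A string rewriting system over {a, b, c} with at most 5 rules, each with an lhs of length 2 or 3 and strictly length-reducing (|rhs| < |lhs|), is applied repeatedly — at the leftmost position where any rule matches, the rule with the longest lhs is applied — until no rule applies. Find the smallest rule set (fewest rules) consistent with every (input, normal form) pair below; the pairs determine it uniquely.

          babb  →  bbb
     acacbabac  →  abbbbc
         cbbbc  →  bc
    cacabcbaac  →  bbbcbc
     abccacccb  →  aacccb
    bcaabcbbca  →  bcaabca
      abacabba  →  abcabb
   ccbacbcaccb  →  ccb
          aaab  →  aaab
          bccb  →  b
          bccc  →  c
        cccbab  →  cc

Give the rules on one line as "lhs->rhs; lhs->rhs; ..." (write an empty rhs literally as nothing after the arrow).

ba->b; bcc->; cac->bb; cbb->

  | babb => bbb
  | acacbabac => abbbabac => abbbbac => abbbbc
  | cbbbc => bc
  | cacabcbaac => bbabcbaac => bbbcbaac => bbbcbac => bbbcbc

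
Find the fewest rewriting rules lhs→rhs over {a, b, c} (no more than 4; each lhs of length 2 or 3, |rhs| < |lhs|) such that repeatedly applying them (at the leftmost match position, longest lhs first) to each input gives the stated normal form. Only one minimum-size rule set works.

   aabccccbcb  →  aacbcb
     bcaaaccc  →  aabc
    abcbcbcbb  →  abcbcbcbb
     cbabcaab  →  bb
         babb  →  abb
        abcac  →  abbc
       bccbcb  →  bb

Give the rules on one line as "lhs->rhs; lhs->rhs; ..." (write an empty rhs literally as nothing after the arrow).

ba->a; bbb->c; ca->b; cc->b

  | aabccccbcb => aabbccbcb => aabbbbcb => aacbcb
  | bcaaaccc => bbaaccc => baaccc => aaccc => aabc
  | abcbcbcbb
  | cbabcaab => cabcaab => bbcaab => bbbab => cab => bb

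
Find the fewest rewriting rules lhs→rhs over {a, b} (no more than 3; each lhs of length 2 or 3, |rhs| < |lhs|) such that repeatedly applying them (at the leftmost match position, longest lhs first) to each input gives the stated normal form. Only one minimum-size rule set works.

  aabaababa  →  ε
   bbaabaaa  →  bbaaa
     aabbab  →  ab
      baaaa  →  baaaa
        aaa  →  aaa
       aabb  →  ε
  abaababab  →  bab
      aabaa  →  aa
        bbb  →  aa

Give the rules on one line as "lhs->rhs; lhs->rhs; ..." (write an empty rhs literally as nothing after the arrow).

aba->; abb->ba; bbb->aa

  | aabaababa => aababa => aba => ε
  | bbaabaaa => bbaaa
  | aabbab => abaab => ab
  | baaaa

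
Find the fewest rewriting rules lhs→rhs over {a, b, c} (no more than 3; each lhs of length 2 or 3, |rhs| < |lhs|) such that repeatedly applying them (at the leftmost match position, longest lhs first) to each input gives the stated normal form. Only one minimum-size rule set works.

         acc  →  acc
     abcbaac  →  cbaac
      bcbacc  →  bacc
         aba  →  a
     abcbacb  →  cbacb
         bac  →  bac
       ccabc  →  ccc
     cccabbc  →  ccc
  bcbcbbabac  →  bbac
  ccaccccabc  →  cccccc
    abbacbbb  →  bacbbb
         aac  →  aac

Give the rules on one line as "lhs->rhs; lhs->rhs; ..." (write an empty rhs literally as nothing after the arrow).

ab->; bc->; cac->c

  | acc
  | abcbaac => cbaac
  | bcbacc => bacc
  | aba => a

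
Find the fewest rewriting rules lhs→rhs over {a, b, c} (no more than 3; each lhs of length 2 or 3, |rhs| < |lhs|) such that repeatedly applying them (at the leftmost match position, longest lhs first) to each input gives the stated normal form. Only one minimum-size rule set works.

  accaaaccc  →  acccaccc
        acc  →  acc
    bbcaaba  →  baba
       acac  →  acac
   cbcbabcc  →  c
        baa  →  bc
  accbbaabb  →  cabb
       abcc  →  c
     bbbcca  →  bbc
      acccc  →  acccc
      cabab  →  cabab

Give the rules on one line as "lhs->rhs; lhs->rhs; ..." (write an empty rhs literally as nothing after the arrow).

aa->c; bcc->a; cb->

  | accaaaccc => acccaccc
  | acc
  | bbcaaba => bbccba => baba
  | acac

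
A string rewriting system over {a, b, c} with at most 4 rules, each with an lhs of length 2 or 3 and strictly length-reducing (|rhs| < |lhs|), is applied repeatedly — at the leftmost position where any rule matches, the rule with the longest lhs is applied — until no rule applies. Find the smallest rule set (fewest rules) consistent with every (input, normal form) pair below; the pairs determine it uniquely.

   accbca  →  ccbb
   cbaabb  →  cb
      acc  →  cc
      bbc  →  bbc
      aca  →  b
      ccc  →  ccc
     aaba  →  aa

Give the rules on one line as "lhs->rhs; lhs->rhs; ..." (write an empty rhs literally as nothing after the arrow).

ab->; ac->c; ca->b

  | accbca => ccbca => ccbb
  | cbaabb => cbab => cb
  | acc => cc
  | bbc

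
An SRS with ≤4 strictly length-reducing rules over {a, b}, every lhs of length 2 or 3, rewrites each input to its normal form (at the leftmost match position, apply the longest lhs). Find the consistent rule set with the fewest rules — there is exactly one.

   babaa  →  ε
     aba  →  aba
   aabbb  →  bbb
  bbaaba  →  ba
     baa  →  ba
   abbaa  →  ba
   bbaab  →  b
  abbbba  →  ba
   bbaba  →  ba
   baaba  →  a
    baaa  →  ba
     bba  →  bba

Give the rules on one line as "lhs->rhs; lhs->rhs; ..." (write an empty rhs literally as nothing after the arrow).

  | babaa => aa => ε
  | aba
  | aabbb => bbb
  | bbaaba => bbaba => ba

aa->; abb->ba; baa->ba; bab->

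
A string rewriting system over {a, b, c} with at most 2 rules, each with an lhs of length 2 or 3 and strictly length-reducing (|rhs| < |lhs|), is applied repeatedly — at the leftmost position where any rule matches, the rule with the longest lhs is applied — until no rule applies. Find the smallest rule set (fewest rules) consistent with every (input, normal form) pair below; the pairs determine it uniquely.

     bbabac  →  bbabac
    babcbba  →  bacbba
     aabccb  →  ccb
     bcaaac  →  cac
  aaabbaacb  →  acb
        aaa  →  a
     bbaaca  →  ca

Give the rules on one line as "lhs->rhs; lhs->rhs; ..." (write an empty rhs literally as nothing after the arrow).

  | bbabac
  | babcbba => bacbba
  | aabccb => bccb => ccb
  | bcaaac => caaac => cac

aa->; bc->c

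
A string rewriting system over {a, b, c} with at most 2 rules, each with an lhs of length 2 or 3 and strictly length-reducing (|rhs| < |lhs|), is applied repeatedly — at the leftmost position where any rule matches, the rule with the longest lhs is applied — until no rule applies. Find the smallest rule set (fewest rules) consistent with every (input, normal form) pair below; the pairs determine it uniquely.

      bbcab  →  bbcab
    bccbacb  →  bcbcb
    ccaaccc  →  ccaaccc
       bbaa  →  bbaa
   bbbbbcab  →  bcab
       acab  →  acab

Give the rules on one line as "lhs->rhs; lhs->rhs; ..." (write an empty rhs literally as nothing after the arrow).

  | bbcab
  | bccbacb => bcbcb
  | ccaaccc
  | bbaa

bbb->b; cba->b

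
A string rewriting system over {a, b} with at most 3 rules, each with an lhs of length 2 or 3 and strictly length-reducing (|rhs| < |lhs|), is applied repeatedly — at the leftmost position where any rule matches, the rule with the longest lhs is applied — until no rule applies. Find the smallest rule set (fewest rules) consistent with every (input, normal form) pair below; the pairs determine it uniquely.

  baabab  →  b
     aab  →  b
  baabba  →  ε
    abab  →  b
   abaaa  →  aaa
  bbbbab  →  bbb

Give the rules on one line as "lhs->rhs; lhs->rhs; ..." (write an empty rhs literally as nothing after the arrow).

  | baabab => aabab => abab => bab => ab => b
  | aab => ab => b
  | baabba => aabba => abba => bba => ε
  | abab => bab => ab => b

ab->b; ba->a; bba->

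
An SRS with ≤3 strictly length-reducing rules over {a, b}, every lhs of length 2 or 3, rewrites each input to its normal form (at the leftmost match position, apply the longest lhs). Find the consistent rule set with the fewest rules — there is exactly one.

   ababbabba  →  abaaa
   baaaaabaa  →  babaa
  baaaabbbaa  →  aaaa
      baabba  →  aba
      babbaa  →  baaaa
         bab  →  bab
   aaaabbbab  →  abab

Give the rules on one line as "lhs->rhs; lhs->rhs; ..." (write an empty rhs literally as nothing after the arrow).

aab->b; bb->a

  | ababbabba => abaaabba => ababba => abaaa
  | baaaaabaa => baaabaa => babaa
  | baaaabbbaa => baabbbaa => bbbbaa => abbaa => aaaa
  | baabba => bbba => aba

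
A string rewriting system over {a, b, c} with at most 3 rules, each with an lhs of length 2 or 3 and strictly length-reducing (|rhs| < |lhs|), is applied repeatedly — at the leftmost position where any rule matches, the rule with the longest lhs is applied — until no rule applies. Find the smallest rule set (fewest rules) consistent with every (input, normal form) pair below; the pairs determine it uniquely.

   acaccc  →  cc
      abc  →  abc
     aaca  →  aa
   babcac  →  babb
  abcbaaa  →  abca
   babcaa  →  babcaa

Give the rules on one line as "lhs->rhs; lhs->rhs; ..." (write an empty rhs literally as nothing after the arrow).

ac->; baa->; cac->b

  | acaccc => accc => cc
  | abc
  | aaca => aa
  | babcac => babb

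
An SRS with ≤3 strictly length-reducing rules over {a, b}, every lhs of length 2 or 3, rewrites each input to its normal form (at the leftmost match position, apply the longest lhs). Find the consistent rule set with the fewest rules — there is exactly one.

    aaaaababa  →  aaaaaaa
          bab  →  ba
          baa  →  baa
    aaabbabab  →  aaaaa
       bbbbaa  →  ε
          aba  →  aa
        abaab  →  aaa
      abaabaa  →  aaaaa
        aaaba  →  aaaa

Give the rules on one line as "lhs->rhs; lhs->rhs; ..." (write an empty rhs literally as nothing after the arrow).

  | aaaaababa => aaaaaaba => aaaaaaa
  | bab => ba
  | baa
  | aaabbabab => aaababab => aaaabab => aaaaab => aaaaa

ab->a; bba->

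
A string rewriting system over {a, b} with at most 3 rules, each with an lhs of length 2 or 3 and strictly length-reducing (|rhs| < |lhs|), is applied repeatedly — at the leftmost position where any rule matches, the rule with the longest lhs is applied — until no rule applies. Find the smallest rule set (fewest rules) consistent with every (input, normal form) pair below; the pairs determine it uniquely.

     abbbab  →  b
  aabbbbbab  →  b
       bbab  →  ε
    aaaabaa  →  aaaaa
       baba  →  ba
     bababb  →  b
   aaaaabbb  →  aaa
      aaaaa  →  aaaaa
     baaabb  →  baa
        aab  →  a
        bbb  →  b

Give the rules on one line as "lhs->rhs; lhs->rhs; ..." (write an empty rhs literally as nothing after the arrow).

  | abbbab => bab => b
  | aabbbbbab => abbbab => bab => b
  | bbab => ab => ε
  | aaaabaa => aaaaa

ab->; abb->; bb->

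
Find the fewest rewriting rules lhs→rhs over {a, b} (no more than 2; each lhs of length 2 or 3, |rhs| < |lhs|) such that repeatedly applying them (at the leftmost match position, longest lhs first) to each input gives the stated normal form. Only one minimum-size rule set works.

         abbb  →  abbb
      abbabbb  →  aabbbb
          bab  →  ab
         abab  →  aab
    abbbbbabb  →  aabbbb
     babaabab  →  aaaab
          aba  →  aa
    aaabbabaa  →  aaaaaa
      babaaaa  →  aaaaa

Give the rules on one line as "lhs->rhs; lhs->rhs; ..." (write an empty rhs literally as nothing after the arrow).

  | abbb
  | abbabbb => aabbbb
  | bab => ab
  | abab => aab

ba->a; bba->ab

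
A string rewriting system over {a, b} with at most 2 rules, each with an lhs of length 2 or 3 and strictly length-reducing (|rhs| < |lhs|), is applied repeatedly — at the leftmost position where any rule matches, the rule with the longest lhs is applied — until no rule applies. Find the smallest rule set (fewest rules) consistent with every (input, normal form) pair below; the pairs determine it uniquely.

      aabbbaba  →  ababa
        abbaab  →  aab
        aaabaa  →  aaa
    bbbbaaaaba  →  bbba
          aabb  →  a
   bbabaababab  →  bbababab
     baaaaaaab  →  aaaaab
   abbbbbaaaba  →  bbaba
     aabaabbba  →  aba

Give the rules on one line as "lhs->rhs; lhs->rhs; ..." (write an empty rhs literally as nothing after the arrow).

  | aabbbaba => ababa
  | abbaab => aab
  | aaabaa => aaa
  | bbbbaaaaba => bbbaaba => bbba

abb->; baa->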